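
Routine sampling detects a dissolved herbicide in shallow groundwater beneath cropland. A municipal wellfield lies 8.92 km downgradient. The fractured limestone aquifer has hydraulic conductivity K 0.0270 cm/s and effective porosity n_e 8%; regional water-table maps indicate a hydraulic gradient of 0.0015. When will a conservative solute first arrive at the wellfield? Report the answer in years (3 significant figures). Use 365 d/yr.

55.9 years

K = 0.0270 cm/s × 864 = 23.33 m/d
Darcy flux q = K·i = 23.33 × 0.0015 = 0.03499 m/d
v = Ki/n = 23.33·0.0015/0.08 = 0.4374 m/d
L = 8.92 km = 8920 m
t = L / v = 8920 / 0.4374 = 20390 d
   = 20390 / 365 = 55.9 yr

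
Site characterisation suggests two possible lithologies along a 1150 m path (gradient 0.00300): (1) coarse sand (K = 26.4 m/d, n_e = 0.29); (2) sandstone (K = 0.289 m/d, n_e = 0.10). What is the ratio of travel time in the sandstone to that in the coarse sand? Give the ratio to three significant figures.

Unit 1 (coarse sand): v = 26.4×0.0030/0.29 = 0.2731 m/d, t = 1150/0.2731 = 4211 d
Unit 2 (sandstone): v = 0.289×0.0030/0.10 = 0.008670 m/d, t = 1150/0.008670 = 132600 d
t(sandstone) / t(coarse sand) = 132600/4211 = 31.5

31.5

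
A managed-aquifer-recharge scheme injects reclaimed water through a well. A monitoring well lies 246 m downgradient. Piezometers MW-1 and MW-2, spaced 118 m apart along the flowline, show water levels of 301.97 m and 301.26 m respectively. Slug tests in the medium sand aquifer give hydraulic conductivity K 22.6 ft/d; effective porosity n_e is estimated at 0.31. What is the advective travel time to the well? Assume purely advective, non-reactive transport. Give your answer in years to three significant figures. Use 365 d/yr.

Hydraulic gradient i = (301.97 − 301.26) / 118 = 0.71 / 118 = 0.006017
K = 22.6 ft/d × 0.3048 = 6.888 m/d
Darcy flux q = K·i = 6.888 × 0.006017 = 0.04145 m/d
Seepage velocity v = q / n = 0.04145 / 0.31 = 0.1337 m/d
t = L / v = 246 / 0.1337 = 1840 d
   = 1840 / 365 = 5.04 yr

5.04 years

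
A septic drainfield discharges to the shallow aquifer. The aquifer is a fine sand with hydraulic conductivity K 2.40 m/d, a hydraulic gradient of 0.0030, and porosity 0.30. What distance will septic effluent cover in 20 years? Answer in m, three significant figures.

175 m

Darcy flux q = K·i = 2.40 × 0.0030 = 0.007200 m/d
v_s = q/n_e = 0.007200/0.30 = 0.02400 m/d
T = 20 yr × 365 = 7300 d
L = v × T = 0.02400 × 7300 = 175.2 m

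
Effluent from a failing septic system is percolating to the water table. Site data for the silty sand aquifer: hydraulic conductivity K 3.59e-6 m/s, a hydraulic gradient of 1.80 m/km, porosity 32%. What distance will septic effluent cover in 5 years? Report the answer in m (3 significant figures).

3.18 m

K = 3.59e-6 m/s × 86400 s/d = 0.3102 m/d
q = Ki = 0.3102 × 0.0018 = 5.583e-4 m/d
v_s = q/n_e = 5.583e-4/0.32 = 0.001745 m/d
T = 5 yr × 365 = 1825 d
L = v × T = 0.001745 × 1825 = 3.184 m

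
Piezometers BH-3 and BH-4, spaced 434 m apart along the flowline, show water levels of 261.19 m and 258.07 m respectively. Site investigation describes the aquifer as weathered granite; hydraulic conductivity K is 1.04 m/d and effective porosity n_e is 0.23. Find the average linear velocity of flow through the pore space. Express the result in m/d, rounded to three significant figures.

Hydraulic gradient i = (261.19 − 258.07) / 434 = 3.12 / 434 = 0.007189
q = Ki = 1.04 × 0.007189 = 0.007476 m/d
Average linear velocity = 0.007476 / 0.23 = 0.03251 m/d

0.0325 m/d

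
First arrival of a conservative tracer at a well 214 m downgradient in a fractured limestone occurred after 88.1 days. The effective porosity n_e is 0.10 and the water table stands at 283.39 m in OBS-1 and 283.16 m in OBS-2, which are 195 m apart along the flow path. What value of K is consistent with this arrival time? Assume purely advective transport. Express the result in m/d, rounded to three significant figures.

206 m/d

Hydraulic gradient i = (283.39 − 283.16) / 195 = 0.23 / 195 = 0.001179
v = L / t = 214 / 88.1 = 2.429 m/d
K = v · n / i = 2.429 × 0.10 / 0.001179 = 206 m/d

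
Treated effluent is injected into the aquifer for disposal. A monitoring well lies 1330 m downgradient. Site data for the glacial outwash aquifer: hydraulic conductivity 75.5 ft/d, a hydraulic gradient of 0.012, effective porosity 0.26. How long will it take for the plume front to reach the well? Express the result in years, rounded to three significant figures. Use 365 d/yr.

3.43 years

K = 75.5 ft/d × 0.3048 = 23.01 m/d
Specific discharge q = 23.01 × 0.012 = 0.2761 m/d
Average linear velocity = 0.2761 / 0.26 = 1.062 m/d
t = L / v = 1330 / 1.062 = 1252 d
   = 1252 / 365 = 3.43 yr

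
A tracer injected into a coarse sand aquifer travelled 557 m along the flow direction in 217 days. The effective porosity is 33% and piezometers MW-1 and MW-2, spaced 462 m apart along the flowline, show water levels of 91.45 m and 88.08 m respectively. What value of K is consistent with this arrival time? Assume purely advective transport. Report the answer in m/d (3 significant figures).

Hydraulic gradient i = (91.45 − 88.08) / 462 = 3.37 / 462 = 0.007294
v = L / t = 557 / 217 = 2.567 m/d
K = v · n / i = 2.567 × 0.33 / 0.007294 = 116 m/d

116 m/d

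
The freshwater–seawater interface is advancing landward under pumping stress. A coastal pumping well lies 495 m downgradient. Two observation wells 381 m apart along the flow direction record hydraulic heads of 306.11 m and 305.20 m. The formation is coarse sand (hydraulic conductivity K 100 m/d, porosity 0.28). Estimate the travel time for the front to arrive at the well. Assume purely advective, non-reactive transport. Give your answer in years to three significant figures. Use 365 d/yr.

1.59 years

Hydraulic gradient i = (306.11 − 305.20) / 381 = 0.91 / 381 = 0.002388
Specific discharge q = 100 × 0.002388 = 0.2388 m/d
Seepage velocity v = q / n = 0.2388 / 0.28 = 0.8530 m/d
t = L / v = 495 / 0.8530 = 580.3 d
   = 580.3 / 365 = 1.59 yr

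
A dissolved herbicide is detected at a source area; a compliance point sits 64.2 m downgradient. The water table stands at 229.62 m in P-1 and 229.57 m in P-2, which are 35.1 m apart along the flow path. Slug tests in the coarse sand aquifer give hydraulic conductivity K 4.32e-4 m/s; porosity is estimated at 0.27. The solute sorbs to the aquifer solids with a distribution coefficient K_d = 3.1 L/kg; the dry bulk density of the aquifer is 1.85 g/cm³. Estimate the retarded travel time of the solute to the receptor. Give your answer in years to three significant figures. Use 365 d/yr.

19.9 years

Hydraulic gradient i = (229.62 − 229.57) / 35.1 = 0.05 / 35.1 = 0.001425
K = 4.32e-4 m/s × 86400 s/d = 37.32 m/d
Specific discharge q = 37.32 × 0.001425 = 0.05317 m/d
v = Ki/n = 37.32·0.001425/0.27 = 0.1969 m/d
Retardation R = 1 + ρ_b·K_d/n = 1 + 1.85×3.1/0.27 = 22.24
Contaminant velocity v_c = v/R = 0.1969/22.24 = 0.008854 m/d
t = L/v_c = 64.2/0.008854 = 7251 d
   = 7251/365 = 19.9 yr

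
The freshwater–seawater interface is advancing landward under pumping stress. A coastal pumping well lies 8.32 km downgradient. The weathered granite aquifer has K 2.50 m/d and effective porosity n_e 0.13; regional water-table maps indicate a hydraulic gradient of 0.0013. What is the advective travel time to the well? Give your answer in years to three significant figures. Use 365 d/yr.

Specific discharge q = 2.50 × 0.0013 = 0.003250 m/d
Seepage velocity v = q / n = 0.003250 / 0.13 = 0.02500 m/d
L = 8.32 km = 8320 m
t = L / v = 8320 / 0.02500 = 332800 d
   = 332800 / 365 = 912 yr

912 years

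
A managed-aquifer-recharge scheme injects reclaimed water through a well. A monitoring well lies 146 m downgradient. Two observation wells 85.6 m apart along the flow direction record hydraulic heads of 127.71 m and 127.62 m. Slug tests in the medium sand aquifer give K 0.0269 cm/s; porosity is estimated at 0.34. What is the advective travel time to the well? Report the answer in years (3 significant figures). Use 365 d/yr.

Hydraulic gradient i = (127.71 − 127.62) / 85.6 = 0.09 / 85.6 = 0.001051
K = 0.0269 cm/s × 864 = 23.24 m/d
Specific discharge q = 23.24 × 0.001051 = 0.02444 m/d
v_s = q/n_e = 0.02444/0.34 = 0.07187 m/d
t = L / v = 146 / 0.07187 = 2031 d
   = 2031 / 365 = 5.57 yr

5.57 years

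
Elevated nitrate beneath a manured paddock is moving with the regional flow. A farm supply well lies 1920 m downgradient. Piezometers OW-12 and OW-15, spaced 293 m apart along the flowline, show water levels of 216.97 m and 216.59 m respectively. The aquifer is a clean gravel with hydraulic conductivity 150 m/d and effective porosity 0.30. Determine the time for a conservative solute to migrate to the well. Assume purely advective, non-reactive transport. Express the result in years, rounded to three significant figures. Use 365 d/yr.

Hydraulic gradient i = (216.97 − 216.59) / 293 = 0.38 / 293 = 0.001297
q = Ki = 150 × 0.001297 = 0.1945 m/d
v = Ki/n = 150·0.001297/0.30 = 0.6485 m/d
t = L / v = 1920 / 0.6485 = 2961 d
   = 2961 / 365 = 8.11 yr

8.11 years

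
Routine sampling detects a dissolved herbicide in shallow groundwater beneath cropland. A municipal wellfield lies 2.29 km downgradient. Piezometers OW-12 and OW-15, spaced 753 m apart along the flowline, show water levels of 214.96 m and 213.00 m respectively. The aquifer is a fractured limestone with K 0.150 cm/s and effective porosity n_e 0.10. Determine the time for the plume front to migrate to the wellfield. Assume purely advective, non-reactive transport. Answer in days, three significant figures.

679 days

Hydraulic gradient i = (214.96 − 213.00) / 753 = 1.96 / 753 = 0.002603
K = 0.150 cm/s × 864 = 129.6 m/d
Specific discharge q = 129.6 × 0.002603 = 0.3373 m/d
v_s = q/n_e = 0.3373/0.10 = 3.373 m/d
L = 2.29 km = 2290 m
t = L / v = 2290 / 3.373 = 678.8 d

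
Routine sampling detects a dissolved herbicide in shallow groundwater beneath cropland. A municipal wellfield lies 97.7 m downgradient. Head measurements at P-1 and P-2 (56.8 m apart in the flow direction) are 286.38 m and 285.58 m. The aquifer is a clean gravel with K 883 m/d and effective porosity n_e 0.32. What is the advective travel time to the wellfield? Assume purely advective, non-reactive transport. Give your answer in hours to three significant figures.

Hydraulic gradient i = (286.38 − 285.58) / 56.8 = 0.80 / 56.8 = 0.01408
q = Ki = 883 × 0.01408 = 12.44 m/d
v = Ki/n = 883·0.01408/0.32 = 38.86 m/d
t = L / v = 97.7 / 38.86 = 2.514 d
   = 2.514 × 24 = 60.3 h

60.3 hours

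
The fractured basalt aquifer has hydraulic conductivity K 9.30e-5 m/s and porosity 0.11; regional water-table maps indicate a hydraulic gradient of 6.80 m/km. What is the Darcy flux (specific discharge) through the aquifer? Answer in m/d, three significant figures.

K = 9.30e-5 m/s × 86400 s/d = 8.035 m/d
Specific discharge q = 8.035 × 0.0068 = 0.05464 m/d

0.0546 m/d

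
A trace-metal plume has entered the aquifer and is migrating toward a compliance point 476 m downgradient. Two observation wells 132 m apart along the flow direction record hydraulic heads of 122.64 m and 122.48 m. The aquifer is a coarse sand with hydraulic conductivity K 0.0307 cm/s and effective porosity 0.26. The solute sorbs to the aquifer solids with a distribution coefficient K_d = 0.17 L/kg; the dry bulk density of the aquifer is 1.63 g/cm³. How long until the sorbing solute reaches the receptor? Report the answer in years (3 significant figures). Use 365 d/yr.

21.8 years

Hydraulic gradient i = (122.64 − 122.48) / 132 = 0.16 / 132 = 0.001212
K = 0.0307 cm/s × 864 = 26.52 m/d
Specific discharge q = 26.52 × 0.001212 = 0.03215 m/d
Average linear velocity = 0.03215 / 0.26 = 0.1237 m/d
Retardation R = 1 + ρ_b·K_d/n = 1 + 1.63×0.17/0.26 = 2.066
Contaminant velocity v_c = v/R = 0.1237/2.066 = 0.05986 m/d
t = L/v_c = 476/0.05986 = 7952 d
   = 7952/365 = 21.8 yr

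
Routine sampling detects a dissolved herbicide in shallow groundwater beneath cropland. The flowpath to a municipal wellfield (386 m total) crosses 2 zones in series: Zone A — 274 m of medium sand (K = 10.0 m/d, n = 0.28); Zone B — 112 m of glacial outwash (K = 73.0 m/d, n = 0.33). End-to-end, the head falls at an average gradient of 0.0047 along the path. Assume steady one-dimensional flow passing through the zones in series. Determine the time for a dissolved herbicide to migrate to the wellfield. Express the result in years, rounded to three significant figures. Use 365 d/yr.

4.97 years

For zones in series the flux q is common to all zones; the equivalent conductivity is the harmonic (thickness-weighted) mean, K_eq = L_total / Σ(L_j/K_j).
Σ(L/K) = 274/10.0 + 112/73.0 = 27.40 + 1.534 = 28.93 d
K_eq = L_total / Σ(L/K) = 386 / 28.93 = 13.34 m/d
q = K_eq · i = 13.34 × 0.0047 = 0.06270 m/d (same in every zone)
Zone A: v = q/n = 0.06270/0.28 = 0.2239 m/d → t_A = 274/0.2239 = 1224 d
Zone B: v = q/n = 0.06270/0.33 = 0.1900 m/d → t_B = 112/0.1900 = 589.5 d
Total t = 1224 + 589.5 = 1813 d
   = 1813 / 365 = 4.97 yr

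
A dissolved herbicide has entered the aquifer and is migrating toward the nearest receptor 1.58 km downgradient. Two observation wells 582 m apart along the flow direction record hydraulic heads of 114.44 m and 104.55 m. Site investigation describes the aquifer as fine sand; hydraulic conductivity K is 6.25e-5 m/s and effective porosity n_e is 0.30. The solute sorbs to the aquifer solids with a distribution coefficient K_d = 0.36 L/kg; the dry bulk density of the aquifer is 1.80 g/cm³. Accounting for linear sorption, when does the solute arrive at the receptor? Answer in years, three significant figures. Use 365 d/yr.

44.7 years

Hydraulic gradient i = (114.44 − 104.55) / 582 = 9.89 / 582 = 0.01699
K = 6.25e-5 m/s × 86400 s/d = 5.400 m/d
q = Ki = 5.400 × 0.01699 = 0.09176 m/d
Average linear velocity = 0.09176 / 0.30 = 0.3059 m/d
Retardation R = 1 + ρ_b·K_d/n = 1 + 1.80×0.36/0.30 = 3.160
Contaminant velocity v_c = v/R = 0.3059/3.160 = 0.09680 m/d
L = 1.58 km = 1580 m
t = L/v_c = 1580/0.09680 = 16320 d
   = 16320/365 = 44.7 yr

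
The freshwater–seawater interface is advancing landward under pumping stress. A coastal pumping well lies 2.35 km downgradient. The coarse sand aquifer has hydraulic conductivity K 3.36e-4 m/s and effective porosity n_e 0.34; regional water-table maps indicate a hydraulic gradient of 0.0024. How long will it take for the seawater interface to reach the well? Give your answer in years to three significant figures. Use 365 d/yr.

31.4 years

K = 3.36e-4 m/s × 86400 s/d = 29.03 m/d
Darcy flux q = K·i = 29.03 × 0.0024 = 0.06967 m/d
v_s = q/n_e = 0.06967/0.34 = 0.2049 m/d
L = 2.35 km = 2350 m
t = L / v = 2350 / 0.2049 = 11470 d
   = 11470 / 365 = 31.4 yr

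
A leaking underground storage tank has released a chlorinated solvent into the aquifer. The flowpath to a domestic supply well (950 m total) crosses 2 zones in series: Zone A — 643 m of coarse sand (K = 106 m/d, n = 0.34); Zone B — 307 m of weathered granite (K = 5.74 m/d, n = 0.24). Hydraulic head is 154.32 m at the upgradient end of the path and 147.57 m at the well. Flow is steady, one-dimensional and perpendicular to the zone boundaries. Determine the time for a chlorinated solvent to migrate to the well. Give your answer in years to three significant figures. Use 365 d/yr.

Total head drop ΔH = 154.32 − 147.57 = 6.75 m
Continuity: the same q passes through each zone, so ΔH = q·Σ(L_j/K_j) — the zones act as resistances in series.
Σ(L/K) = 643/106 + 307/5.74 = 6.066 + 53.48 = 59.55 d
q = ΔH / Σ(L/K) = 6.75 / 59.55 = 0.1133 m/d (same in every zone)
Zone A: v = q/n = 0.1133/0.34 = 0.3334 m/d → t_A = 643/0.3334 = 1929 d
Zone B: v = q/n = 0.1133/0.24 = 0.4723 m/d → t_B = 307/0.4723 = 650.0 d
Total t = 1929 + 650.0 = 2579 d
   = 2579 / 365 = 7.07 yr

7.07 years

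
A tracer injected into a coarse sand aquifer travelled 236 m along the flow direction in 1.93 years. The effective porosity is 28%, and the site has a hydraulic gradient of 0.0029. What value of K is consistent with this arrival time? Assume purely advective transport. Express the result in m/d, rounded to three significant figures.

32.3 m/d

t = 1.93 years = 704.4 d
v = L / t = 236 / 704.4 = 0.3350 m/d
K = v · n / i = 0.3350 × 0.28 / 0.0029 = 32.3 m/d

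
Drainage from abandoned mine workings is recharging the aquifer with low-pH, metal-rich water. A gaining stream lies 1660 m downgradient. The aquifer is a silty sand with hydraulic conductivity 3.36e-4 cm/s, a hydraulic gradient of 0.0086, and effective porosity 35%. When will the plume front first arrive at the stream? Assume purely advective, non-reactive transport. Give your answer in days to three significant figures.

K = 3.36e-4 cm/s × 864 = 0.2903 m/d
Darcy flux q = K·i = 0.2903 × 0.0086 = 0.002497 m/d
Average linear velocity = 0.002497 / 0.35 = 0.007133 m/d
t = L / v = 1660 / 0.007133 = 232700 d

233000 days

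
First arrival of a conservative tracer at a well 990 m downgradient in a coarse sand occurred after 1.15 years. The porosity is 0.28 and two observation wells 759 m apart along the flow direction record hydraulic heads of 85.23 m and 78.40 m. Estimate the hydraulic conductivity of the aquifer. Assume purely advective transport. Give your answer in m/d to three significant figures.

73.4 m/d

Hydraulic gradient i = (85.23 − 78.40) / 759 = 6.83 / 759 = 0.008999
t = 1.15 years = 419.7 d
v = L / t = 990 / 419.7 = 2.359 m/d
K = v · n / i = 2.359 × 0.28 / 0.008999 = 73.4 m/d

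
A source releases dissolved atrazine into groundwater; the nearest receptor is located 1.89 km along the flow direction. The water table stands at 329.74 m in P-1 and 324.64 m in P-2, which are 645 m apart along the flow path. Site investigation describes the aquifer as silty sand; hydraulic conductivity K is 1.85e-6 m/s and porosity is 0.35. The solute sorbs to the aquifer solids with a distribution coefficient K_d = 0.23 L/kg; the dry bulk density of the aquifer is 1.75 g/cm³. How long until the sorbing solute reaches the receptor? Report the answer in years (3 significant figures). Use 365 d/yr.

3080 years

Hydraulic gradient i = (329.74 − 324.64) / 645 = 5.10 / 645 = 0.007907
K = 1.85e-6 m/s × 86400 s/d = 0.1598 m/d
q = Ki = 0.1598 × 0.007907 = 0.001264 m/d
Seepage velocity v = q / n = 0.001264 / 0.35 = 0.003611 m/d
Retardation R = 1 + ρ_b·K_d/n = 1 + 1.75×0.23/0.35 = 2.150
Contaminant velocity v_c = v/R = 0.003611/2.150 = 0.001680 m/d
L = 1.89 km = 1890 m
t = L/v_c = 1890/0.001680 = 1.125e6 d
   = 1.125e6/365 = 3080 yr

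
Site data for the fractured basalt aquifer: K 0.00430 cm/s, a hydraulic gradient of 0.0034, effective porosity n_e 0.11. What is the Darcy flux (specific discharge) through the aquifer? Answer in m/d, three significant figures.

0.0126 m/d

K = 0.00430 cm/s × 864 = 3.715 m/d
Specific discharge q = 3.715 × 0.0034 = 0.01263 m/d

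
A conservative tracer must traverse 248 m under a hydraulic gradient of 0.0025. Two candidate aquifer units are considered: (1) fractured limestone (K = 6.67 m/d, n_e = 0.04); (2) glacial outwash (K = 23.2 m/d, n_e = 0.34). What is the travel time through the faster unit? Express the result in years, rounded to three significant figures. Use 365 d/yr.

1.63 years

Unit 1 (fractured limestone): v = 6.67×0.0025/0.04 = 0.4169 m/d, t = 248/0.4169 = 594.9 d
Unit 2 (glacial outwash): v = 23.2×0.0025/0.34 = 0.1706 m/d, t = 248/0.1706 = 1454 d
Faster: 594.9 d / 365 = 1.63 yr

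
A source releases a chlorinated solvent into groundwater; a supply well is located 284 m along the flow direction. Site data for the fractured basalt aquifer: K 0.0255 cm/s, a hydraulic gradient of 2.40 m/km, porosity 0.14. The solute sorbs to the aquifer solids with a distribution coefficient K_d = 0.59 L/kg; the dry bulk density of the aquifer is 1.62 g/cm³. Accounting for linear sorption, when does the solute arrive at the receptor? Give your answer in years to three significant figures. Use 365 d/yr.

K = 0.0255 cm/s × 864 = 22.03 m/d
Specific discharge q = 22.03 × 0.0024 = 0.05288 m/d
v_s = q/n_e = 0.05288/0.14 = 0.3777 m/d
Retardation R = 1 + ρ_b·K_d/n = 1 + 1.62×0.59/0.14 = 7.827
Contaminant velocity v_c = v/R = 0.3777/7.827 = 0.04825 m/d
t = L/v_c = 284/0.04825 = 5886 d
   = 5886/365 = 16.1 yr

16.1 years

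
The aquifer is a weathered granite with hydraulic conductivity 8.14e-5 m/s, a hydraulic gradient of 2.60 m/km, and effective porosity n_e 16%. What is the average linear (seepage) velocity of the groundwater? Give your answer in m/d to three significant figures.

0.114 m/d

K = 8.14e-5 m/s × 86400 s/d = 7.033 m/d
Specific discharge q = 7.033 × 0.0026 = 0.01829 m/d
v = Ki/n = 7.033·0.0026/0.16 = 0.1143 m/d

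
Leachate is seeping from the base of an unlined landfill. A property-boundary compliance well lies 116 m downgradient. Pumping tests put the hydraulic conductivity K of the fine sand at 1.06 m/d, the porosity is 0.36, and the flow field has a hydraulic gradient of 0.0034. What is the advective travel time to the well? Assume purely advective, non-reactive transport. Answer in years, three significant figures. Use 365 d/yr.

Darcy flux q = K·i = 1.06 × 0.0034 = 0.003604 m/d
v = Ki/n = 1.06·0.0034/0.36 = 0.01001 m/d
t = L / v = 116 / 0.01001 = 11590 d
   = 11590 / 365 = 31.7 yr

31.7 years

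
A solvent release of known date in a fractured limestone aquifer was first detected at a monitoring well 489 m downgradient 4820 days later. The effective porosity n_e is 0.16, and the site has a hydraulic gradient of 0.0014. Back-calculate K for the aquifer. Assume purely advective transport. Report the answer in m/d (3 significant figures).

11.6 m/d

v = L / t = 489 / 4820 = 0.1015 m/d
K = v · n / i = 0.1015 × 0.16 / 0.0014 = 11.6 m/d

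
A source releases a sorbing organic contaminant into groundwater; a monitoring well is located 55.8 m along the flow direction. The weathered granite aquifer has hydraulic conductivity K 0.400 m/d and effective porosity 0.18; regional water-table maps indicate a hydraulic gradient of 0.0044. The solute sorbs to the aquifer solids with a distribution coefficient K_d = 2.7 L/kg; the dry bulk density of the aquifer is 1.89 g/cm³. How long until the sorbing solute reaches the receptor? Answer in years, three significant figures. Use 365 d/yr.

459 years

q = Ki = 0.400 × 0.0044 = 0.001760 m/d
Average linear velocity = 0.001760 / 0.18 = 0.009778 m/d
Retardation R = 1 + ρ_b·K_d/n = 1 + 1.89×2.7/0.18 = 29.35
Contaminant velocity v_c = v/R = 0.009778/29.35 = 3.331e-4 m/d
t = L/v_c = 55.8/3.331e-4 = 167500 d
   = 167500/365 = 459 yr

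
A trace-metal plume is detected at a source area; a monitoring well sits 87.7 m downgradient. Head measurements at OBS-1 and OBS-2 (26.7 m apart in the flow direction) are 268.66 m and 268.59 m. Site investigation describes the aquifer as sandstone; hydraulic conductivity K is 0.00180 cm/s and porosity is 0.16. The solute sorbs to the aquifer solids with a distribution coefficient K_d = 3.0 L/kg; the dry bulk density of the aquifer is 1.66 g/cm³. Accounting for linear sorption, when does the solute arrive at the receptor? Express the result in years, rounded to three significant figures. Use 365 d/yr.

303 years

Hydraulic gradient i = (268.66 − 268.59) / 26.7 = 0.07 / 26.7 = 0.002622
K = 0.00180 cm/s × 864 = 1.555 m/d
Specific discharge q = 1.555 × 0.002622 = 0.004077 m/d
Seepage velocity v = q / n = 0.004077 / 0.16 = 0.02548 m/d
Retardation R = 1 + ρ_b·K_d/n = 1 + 1.66×3.0/0.16 = 32.13
Contaminant velocity v_c = v/R = 0.02548/32.13 = 7.932e-4 m/d
t = L/v_c = 87.7/7.932e-4 = 110600 d
   = 110600/365 = 303 yr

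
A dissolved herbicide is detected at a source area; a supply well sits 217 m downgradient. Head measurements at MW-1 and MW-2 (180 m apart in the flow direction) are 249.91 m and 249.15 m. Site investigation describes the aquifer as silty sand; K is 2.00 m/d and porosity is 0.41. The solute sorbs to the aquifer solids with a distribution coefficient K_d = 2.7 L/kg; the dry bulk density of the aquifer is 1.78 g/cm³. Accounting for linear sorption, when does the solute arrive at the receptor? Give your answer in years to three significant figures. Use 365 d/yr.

Hydraulic gradient i = (249.91 − 249.15) / 180 = 0.76 / 180 = 0.004222
q = Ki = 2.00 × 0.004222 = 0.008444 m/d
v = Ki/n = 2.00·0.004222/0.41 = 0.02060 m/d
Retardation R = 1 + ρ_b·K_d/n = 1 + 1.78×2.7/0.41 = 12.72
Contaminant velocity v_c = v/R = 0.02060/12.72 = 0.001619 m/d
t = L/v_c = 217/0.001619 = 134000 d
   = 134000/365 = 367 yr

367 years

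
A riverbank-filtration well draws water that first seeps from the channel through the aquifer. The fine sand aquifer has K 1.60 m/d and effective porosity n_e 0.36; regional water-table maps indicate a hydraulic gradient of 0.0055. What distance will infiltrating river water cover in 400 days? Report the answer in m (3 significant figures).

9.78 m

q = Ki = 1.60 × 0.0055 = 0.008800 m/d
Average linear velocity = 0.008800 / 0.36 = 0.02444 m/d
L = v × T = 0.02444 × 400 = 9.778 m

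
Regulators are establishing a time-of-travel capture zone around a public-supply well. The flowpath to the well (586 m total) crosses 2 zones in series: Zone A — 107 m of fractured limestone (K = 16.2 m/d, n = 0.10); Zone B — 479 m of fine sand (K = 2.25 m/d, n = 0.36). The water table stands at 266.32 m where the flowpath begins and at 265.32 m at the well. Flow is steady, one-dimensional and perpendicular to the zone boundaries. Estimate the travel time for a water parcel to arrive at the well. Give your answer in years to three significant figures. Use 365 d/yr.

Total head drop ΔH = 266.32 − 265.32 = 1.00 m
Steady 1-D flow in series ⇒ the Darcy flux q is identical in every zone and the zone head losses add (resistances L/K in series).
Σ(L/K) = 107/16.2 + 479/2.25 = 6.605 + 212.9 = 219.5 d
q = ΔH / Σ(L/K) = 1.00 / 219.5 = 0.004556 m/d (same in every zone)
Zone A: v = q/n = 0.004556/0.10 = 0.04556 m/d → t_A = 107/0.04556 = 2349 d
Zone B: v = q/n = 0.004556/0.36 = 0.01266 m/d → t_B = 479/0.01266 = 37850 d
Total t = 2349 + 37850 = 40200 d
   = 40200 / 365 = 110 yr

110 years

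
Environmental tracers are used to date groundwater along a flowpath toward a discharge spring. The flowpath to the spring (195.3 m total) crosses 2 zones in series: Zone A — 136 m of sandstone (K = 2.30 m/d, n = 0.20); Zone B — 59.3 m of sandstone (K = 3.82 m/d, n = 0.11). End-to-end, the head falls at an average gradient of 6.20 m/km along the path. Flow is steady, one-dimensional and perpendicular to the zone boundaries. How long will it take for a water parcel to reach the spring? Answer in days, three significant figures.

2080 days

Continuity: the same q passes through each zone, so ΔH = q·Σ(L_j/K_j) — the zones act as resistances in series.
Σ(L/K) = 136/2.30 + 59.3/3.82 = 59.13 + 15.52 = 74.65 d
K_eq = L_total / Σ(L/K) = 195.3 / 74.65 = 2.616 m/d
q = K_eq · i = 2.616 × 0.0062 = 0.01622 m/d (same in every zone)
Zone A: v = q/n = 0.01622/0.20 = 0.08110 m/d → t_A = 136/0.08110 = 1677 d
Zone B: v = q/n = 0.01622/0.11 = 0.1475 m/d → t_B = 59.3/0.1475 = 402.2 d
Total t = 1677 + 402.2 = 2079 d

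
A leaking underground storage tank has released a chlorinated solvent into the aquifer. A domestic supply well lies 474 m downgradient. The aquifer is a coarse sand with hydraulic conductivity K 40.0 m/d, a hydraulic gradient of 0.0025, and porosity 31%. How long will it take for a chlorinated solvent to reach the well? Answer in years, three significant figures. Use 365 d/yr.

4.03 years

Specific discharge q = 40.0 × 0.0025 = 0.1000 m/d
v_s = q/n_e = 0.1000/0.31 = 0.3226 m/d
t = L / v = 474 / 0.3226 = 1469 d
   = 1469 / 365 = 4.03 yr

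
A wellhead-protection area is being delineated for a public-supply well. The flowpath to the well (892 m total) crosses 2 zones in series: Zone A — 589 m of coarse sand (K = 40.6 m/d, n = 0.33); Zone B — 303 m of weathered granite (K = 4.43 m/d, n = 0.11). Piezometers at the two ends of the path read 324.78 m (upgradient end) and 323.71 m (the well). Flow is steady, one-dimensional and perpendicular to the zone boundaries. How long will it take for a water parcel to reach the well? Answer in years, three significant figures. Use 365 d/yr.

Total head drop ΔH = 324.78 − 323.71 = 1.07 m
Steady 1-D flow in series ⇒ the Darcy flux q is identical in every zone and the zone head losses add (resistances L/K in series).
Σ(L/K) = 589/40.6 + 303/4.43 = 14.51 + 68.40 = 82.90 d
q = ΔH / Σ(L/K) = 1.07 / 82.90 = 0.01291 m/d (same in every zone)
Zone A: v = q/n = 0.01291/0.33 = 0.03911 m/d → t_A = 589/0.03911 = 15060 d
Zone B: v = q/n = 0.01291/0.11 = 0.1173 m/d → t_B = 303/0.1173 = 2582 d
Total t = 15060 + 2582 = 17640 d
   = 17640 / 365 = 48.3 yr

48.3 years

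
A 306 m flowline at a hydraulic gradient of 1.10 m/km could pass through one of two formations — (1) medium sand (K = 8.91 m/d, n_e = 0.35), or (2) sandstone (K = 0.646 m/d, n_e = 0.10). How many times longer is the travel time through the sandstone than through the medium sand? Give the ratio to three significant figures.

3.94

Unit 1 (medium sand): v = 8.91×0.0011/0.35 = 0.02800 m/d, t = 306/0.02800 = 10930 d
Unit 2 (sandstone): v = 0.646×0.0011/0.10 = 0.007106 m/d, t = 306/0.007106 = 43060 d
t(sandstone) / t(medium sand) = 43060/10930 = 3.94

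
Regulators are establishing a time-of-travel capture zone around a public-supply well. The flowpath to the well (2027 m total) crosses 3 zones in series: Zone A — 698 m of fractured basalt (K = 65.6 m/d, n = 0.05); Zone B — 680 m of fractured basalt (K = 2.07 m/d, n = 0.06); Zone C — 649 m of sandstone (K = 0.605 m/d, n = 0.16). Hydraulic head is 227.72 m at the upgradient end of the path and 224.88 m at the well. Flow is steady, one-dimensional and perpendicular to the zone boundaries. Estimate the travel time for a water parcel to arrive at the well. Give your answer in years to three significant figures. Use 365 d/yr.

Total head drop ΔH = 227.72 − 224.88 = 2.84 m
Continuity: the same q passes through each zone, so ΔH = q·Σ(L_j/K_j) — the zones act as resistances in series.
Σ(L/K) = 698/65.6 + 680/2.07 + 649/0.605 = 10.64 + 328.5 + 1073 = 1412 d
q = ΔH / Σ(L/K) = 2.84 / 1412 = 0.002012 m/d (same in every zone)
Zone A: v = q/n = 0.002012/0.05 = 0.04023 m/d → t_A = 698/0.04023 = 17350 d
Zone B: v = q/n = 0.002012/0.06 = 0.03353 m/d → t_B = 680/0.03353 = 20280 d
Zone C: v = q/n = 0.002012/0.16 = 0.01257 m/d → t_C = 649/0.01257 = 51620 d
Total t = 17350 + 20280 + 51620 = 89260 d
   = 89260 / 365 = 245 yr

245 years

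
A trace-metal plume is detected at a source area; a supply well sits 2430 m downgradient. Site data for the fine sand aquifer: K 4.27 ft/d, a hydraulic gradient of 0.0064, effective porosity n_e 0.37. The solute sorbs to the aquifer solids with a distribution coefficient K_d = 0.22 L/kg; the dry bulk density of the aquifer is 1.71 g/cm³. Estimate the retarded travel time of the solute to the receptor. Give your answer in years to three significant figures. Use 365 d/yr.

596 years

K = 4.27 ft/d × 0.3048 = 1.301 m/d
Darcy flux q = K·i = 1.301 × 0.0064 = 0.008330 m/d
Seepage velocity v = q / n = 0.008330 / 0.37 = 0.02251 m/d
Retardation R = 1 + ρ_b·K_d/n = 1 + 1.71×0.22/0.37 = 2.017
Contaminant velocity v_c = v/R = 0.02251/2.017 = 0.01116 m/d
t = L/v_c = 2430/0.01116 = 217700 d
   = 217700/365 = 596 yr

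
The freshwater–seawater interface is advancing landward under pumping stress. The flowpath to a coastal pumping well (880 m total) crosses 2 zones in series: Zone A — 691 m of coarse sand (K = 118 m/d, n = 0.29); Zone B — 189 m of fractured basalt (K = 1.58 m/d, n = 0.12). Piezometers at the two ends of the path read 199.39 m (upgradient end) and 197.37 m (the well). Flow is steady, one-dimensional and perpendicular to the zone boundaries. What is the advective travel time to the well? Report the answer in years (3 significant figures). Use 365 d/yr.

Total head drop ΔH = 199.39 − 197.37 = 2.02 m
Continuity: the same q passes through each zone, so ΔH = q·Σ(L_j/K_j) — the zones act as resistances in series.
Σ(L/K) = 691/118 + 189/1.58 = 5.856 + 119.6 = 125.5 d
q = ΔH / Σ(L/K) = 2.02 / 125.5 = 0.01610 m/d (same in every zone)
Zone A: v = q/n = 0.01610/0.29 = 0.05551 m/d → t_A = 691/0.05551 = 12450 d
Zone B: v = q/n = 0.01610/0.12 = 0.1342 m/d → t_B = 189/0.1342 = 1409 d
Total t = 12450 + 1409 = 13860 d
   = 13860 / 365 = 38.0 yr

38.0 years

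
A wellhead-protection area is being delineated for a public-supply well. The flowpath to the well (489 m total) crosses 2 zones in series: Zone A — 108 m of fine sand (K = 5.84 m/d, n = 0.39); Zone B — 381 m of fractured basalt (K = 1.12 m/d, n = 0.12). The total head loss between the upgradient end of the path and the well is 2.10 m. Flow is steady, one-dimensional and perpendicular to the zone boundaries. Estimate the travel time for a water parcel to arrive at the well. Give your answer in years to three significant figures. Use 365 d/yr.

41.1 years

Steady 1-D flow in series ⇒ the Darcy flux q is identical in every zone and the zone head losses add (resistances L/K in series).
Σ(L/K) = 108/5.84 + 381/1.12 = 18.49 + 340.2 = 358.7 d
q = ΔH / Σ(L/K) = 2.10 / 358.7 = 0.005855 m/d (same in every zone)
Zone A: v = q/n = 0.005855/0.39 = 0.01501 m/d → t_A = 108/0.01501 = 7194 d
Zone B: v = q/n = 0.005855/0.12 = 0.04879 m/d → t_B = 381/0.04879 = 7809 d
Total t = 7194 + 7809 = 15000 d
   = 15000 / 365 = 41.1 yr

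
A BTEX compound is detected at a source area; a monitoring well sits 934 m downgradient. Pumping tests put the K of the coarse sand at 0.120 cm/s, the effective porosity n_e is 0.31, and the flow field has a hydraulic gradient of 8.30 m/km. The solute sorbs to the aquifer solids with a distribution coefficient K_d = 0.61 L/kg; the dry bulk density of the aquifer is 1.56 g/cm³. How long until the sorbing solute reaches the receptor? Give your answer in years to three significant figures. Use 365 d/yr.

3.75 years

K = 0.120 cm/s × 864 = 103.7 m/d
Specific discharge q = 103.7 × 0.0083 = 0.8605 m/d
v = Ki/n = 103.7·0.0083/0.31 = 2.776 m/d
Retardation R = 1 + ρ_b·K_d/n = 1 + 1.56×0.61/0.31 = 4.070
Contaminant velocity v_c = v/R = 2.776/4.070 = 0.6821 m/d
t = L/v_c = 934/0.6821 = 1369 d
   = 1369/365 = 3.75 yr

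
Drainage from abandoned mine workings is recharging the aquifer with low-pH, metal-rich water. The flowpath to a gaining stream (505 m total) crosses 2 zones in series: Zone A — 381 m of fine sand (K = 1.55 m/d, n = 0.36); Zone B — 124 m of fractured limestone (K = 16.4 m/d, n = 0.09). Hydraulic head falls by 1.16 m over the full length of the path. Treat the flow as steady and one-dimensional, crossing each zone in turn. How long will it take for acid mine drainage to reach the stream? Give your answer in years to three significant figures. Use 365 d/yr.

Continuity: the same q passes through each zone, so ΔH = q·Σ(L_j/K_j) — the zones act as resistances in series.
Σ(L/K) = 381/1.55 + 124/16.4 = 245.8 + 7.561 = 253.4 d
q = ΔH / Σ(L/K) = 1.16 / 253.4 = 0.004578 m/d (same in every zone)
Zone A: v = q/n = 0.004578/0.36 = 0.01272 m/d → t_A = 381/0.01272 = 29960 d
Zone B: v = q/n = 0.004578/0.09 = 0.05087 m/d → t_B = 124/0.05087 = 2438 d
Total t = 29960 + 2438 = 32400 d
   = 32400 / 365 = 88.8 yr

88.8 years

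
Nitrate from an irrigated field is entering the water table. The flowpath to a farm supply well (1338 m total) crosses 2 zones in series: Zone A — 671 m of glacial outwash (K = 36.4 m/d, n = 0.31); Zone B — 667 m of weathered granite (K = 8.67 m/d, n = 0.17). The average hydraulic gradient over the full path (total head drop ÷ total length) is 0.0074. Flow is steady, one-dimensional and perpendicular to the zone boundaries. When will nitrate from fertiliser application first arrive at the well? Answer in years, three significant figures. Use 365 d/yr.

For zones in series the flux q is common to all zones; the equivalent conductivity is the harmonic (thickness-weighted) mean, K_eq = L_total / Σ(L_j/K_j).
Σ(L/K) = 671/36.4 + 667/8.67 = 18.43 + 76.93 = 95.37 d
K_eq = L_total / Σ(L/K) = 1338 / 95.37 = 14.03 m/d
q = K_eq · i = 14.03 × 0.0074 = 0.1038 m/d (same in every zone)
Zone A: v = q/n = 0.1038/0.31 = 0.3349 m/d → t_A = 671/0.3349 = 2004 d
Zone B: v = q/n = 0.1038/0.17 = 0.6107 m/d → t_B = 667/0.6107 = 1092 d
Total t = 2004 + 1092 = 3096 d
   = 3096 / 365 = 8.48 yr

8.48 years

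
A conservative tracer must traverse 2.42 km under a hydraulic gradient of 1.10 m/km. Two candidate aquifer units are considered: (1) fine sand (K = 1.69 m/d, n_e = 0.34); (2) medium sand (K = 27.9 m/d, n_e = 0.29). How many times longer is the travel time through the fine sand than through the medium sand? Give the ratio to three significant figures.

Unit 1 (fine sand): v = 1.69×0.0011/0.34 = 0.005468 m/d, t = 2420/0.005468 = 442600 d
Unit 2 (medium sand): v = 27.9×0.0011/0.29 = 0.1058 m/d, t = 2420/0.1058 = 22870 d
t(fine sand) / t(medium sand) = 442600/22870 = 19.4

19.4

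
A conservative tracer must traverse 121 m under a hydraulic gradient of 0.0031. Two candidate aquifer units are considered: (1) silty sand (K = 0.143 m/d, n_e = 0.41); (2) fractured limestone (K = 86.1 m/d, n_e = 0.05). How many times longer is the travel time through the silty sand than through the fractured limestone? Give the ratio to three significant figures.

Unit 1 (silty sand): v = 0.143×0.0031/0.41 = 0.001081 m/d, t = 121/0.001081 = 111900 d
Unit 2 (fractured limestone): v = 86.1×0.0031/0.05 = 5.338 m/d, t = 121/5.338 = 22.67 d
t(silty sand) / t(fractured limestone) = 111900/22.67 = 4940

4940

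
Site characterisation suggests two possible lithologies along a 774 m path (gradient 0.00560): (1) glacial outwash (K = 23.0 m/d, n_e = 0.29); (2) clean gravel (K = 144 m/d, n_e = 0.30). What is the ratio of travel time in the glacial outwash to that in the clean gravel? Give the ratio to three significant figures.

6.05

Unit 1 (glacial outwash): v = 23.0×0.0056/0.29 = 0.4441 m/d, t = 774/0.4441 = 1743 d
Unit 2 (clean gravel): v = 144×0.0056/0.30 = 2.688 m/d, t = 774/2.688 = 287.9 d
t(glacial outwash) / t(clean gravel) = 1743/287.9 = 6.05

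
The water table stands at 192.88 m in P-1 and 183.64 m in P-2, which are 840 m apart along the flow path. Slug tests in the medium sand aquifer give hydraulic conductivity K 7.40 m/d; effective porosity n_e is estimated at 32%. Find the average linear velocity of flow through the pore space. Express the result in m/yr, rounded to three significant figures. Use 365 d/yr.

Hydraulic gradient i = (192.88 − 183.64) / 840 = 9.24 / 840 = 0.01100
Darcy flux q = K·i = 7.40 × 0.01100 = 0.08140 m/d
Average linear velocity = 0.08140 / 0.32 = 0.2544 m/d
   = 0.2544 × 365 = 92.8 m/yr

92.8 m/yr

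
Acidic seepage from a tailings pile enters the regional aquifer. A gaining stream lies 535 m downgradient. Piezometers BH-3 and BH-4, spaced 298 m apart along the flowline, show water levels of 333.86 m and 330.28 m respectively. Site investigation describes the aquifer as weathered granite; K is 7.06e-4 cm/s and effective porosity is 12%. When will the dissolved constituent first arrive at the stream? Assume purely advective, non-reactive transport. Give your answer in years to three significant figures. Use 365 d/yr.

24.0 years

Hydraulic gradient i = (333.86 − 330.28) / 298 = 3.58 / 298 = 0.01201
K = 7.06e-4 cm/s × 864 = 0.6100 m/d
Darcy flux q = K·i = 0.6100 × 0.01201 = 0.007328 m/d
Average linear velocity = 0.007328 / 0.12 = 0.06107 m/d
t = L / v = 535 / 0.06107 = 8761 d
   = 8761 / 365 = 24.0 yr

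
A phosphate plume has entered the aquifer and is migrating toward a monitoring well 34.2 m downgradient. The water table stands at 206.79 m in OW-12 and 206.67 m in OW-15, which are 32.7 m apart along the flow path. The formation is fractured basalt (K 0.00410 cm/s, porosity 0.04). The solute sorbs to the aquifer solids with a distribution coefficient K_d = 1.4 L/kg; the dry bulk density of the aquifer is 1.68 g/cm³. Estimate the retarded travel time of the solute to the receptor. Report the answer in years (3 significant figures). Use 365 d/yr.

17.2 years

Hydraulic gradient i = (206.79 − 206.67) / 32.7 = 0.12 / 32.7 = 0.003670
K = 0.00410 cm/s × 864 = 3.542 m/d
q = Ki = 3.542 × 0.003670 = 0.01300 m/d
v_s = q/n_e = 0.01300/0.04 = 0.3250 m/d
Retardation R = 1 + ρ_b·K_d/n = 1 + 1.68×1.4/0.04 = 59.80
Contaminant velocity v_c = v/R = 0.3250/59.80 = 0.005435 m/d
t = L/v_c = 34.2/0.005435 = 6293 d
   = 6293/365 = 17.2 yr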